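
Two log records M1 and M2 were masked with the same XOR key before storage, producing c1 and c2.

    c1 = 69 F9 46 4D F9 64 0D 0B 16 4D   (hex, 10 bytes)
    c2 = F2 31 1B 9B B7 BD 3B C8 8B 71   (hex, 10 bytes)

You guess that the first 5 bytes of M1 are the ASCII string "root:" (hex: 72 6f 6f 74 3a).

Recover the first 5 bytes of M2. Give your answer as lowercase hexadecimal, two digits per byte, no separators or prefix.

e9a732a274

First, c1 ⊕ c2 = (M1 ⊕ K) ⊕ (M2 ⊕ K) = M1 ⊕ M2, so the key drops out. Then M2 = (M1 ⊕ M2) ⊕ M1 over the first 5 bytes.
byte 0: (69 ⊕ f2) ⊕ 72 = 9b ⊕ 72 = e9
byte 1: (f9 ⊕ 31) ⊕ 6f = c8 ⊕ 6f = a7
byte 2: (46 ⊕ 1b) ⊕ 6f = 5d ⊕ 6f = 32
byte 3: (4d ⊕ 9b) ⊕ 74 = d6 ⊕ 74 = a2
byte 4: (f9 ⊕ b7) ⊕ 3a = 4e ⊕ 3a = 74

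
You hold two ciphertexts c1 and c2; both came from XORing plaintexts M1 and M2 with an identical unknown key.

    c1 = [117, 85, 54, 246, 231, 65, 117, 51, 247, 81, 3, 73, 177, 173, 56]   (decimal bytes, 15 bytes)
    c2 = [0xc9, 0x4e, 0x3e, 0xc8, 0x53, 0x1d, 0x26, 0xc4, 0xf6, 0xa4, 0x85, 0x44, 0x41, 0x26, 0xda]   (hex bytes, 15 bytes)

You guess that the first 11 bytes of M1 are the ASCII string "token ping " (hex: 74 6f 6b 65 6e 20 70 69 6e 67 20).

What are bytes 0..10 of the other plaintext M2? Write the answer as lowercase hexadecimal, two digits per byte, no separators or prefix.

c874635bda7c239e6f92a6

First, c1 ⊕ c2 = (M1 ⊕ K) ⊕ (M2 ⊕ K) = M1 ⊕ M2, so the key drops out. Then M2 = (M1 ⊕ M2) ⊕ M1 over the first 11 bytes.
byte 0: (75 XOR c9) XOR 74 = bc XOR 74 = c8
byte 1: (55 XOR 4e) XOR 6f = 1b XOR 6f = 74
byte 2: (36 XOR 3e) XOR 6b = 08 XOR 6b = 63
byte 3: (f6 XOR c8) XOR 65 = 3e XOR 65 = 5b
byte 4: (e7 XOR 53) XOR 6e = b4 XOR 6e = da
byte 5: (41 XOR 1d) XOR 20 = 5c XOR 20 = 7c
byte 6: (75 XOR 26) XOR 70 = 53 XOR 70 = 23
byte 7: (33 XOR c4) XOR 69 = f7 XOR 69 = 9e
byte 8: (f7 XOR f6) XOR 6e = 01 XOR 6e = 6f
byte 9: (51 XOR a4) XOR 67 = f5 XOR 67 = 92
byte 10: (03 XOR 85) XOR 20 = 86 XOR 20 = a6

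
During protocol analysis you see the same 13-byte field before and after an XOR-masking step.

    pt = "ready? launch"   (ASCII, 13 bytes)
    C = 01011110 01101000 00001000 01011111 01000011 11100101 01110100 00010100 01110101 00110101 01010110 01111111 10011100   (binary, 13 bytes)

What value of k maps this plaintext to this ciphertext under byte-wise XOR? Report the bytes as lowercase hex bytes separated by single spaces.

Since C = pt ⊕ k, XORing both sides with pt gives k = pt ⊕ C.
72 xor 5e = 2c
65 xor 68 = 0d
61 xor 08 = 69
64 xor 5f = 3b
79 xor 43 = 3a
3f xor e5 = da
20 xor 74 = 54
6c xor 14 = 78
61 xor 75 = 14
75 xor 35 = 40
6e xor 56 = 38
63 xor 7f = 1c
68 xor 9c = f4

2c 0d 69 3b 3a da 54 78 14 40 38 1c f4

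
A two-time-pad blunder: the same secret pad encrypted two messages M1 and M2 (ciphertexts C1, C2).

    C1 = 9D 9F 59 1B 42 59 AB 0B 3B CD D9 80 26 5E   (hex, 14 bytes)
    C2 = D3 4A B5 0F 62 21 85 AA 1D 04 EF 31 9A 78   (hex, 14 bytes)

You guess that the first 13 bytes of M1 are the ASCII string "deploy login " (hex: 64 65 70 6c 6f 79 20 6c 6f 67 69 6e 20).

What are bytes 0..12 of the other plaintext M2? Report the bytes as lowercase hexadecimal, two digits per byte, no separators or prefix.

2ab09c784f010ecd49ae5fdf9c

First, C1 ⊕ C2 = (M1 ⊕ K) ⊕ (M2 ⊕ K) = M1 ⊕ M2, so the key drops out. Then M2 = (M1 ⊕ M2) ⊕ M1 over the first 13 bytes.
byte 0: (9d ^ d3) ^ 64 = 4e ^ 64 = 2a
byte 1: (9f ^ 4a) ^ 65 = d5 ^ 65 = b0
byte 2: (59 ^ b5) ^ 70 = ec ^ 70 = 9c
byte 3: (1b ^ 0f) ^ 6c = 14 ^ 6c = 78
byte 4: (42 ^ 62) ^ 6f = 20 ^ 6f = 4f
byte 5: (59 ^ 21) ^ 79 = 78 ^ 79 = 01
byte 6: (ab ^ 85) ^ 20 = 2e ^ 20 = 0e
byte 7: (0b ^ aa) ^ 6c = a1 ^ 6c = cd
byte 8: (3b ^ 1d) ^ 6f = 26 ^ 6f = 49
byte 9: (cd ^ 04) ^ 67 = c9 ^ 67 = ae
byte 10: (d9 ^ ef) ^ 69 = 36 ^ 69 = 5f
byte 11: (80 ^ 31) ^ 6e = b1 ^ 6e = df
byte 12: (26 ^ 9a) ^ 20 = bc ^ 20 = 9c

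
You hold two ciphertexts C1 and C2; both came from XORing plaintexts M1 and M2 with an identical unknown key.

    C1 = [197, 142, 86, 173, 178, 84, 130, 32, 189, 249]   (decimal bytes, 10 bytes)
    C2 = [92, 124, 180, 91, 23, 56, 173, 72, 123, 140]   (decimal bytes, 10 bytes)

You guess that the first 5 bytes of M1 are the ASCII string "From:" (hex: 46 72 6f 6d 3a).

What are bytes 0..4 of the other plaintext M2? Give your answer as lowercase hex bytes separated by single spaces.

First, C1 ⊕ C2 = (M1 ⊕ K) ⊕ (M2 ⊕ K) = M1 ⊕ M2, so the key drops out. Then M2 = (M1 ⊕ M2) ⊕ M1 over the first 5 bytes.
byte 0: (c5 ^ 5c) ^ 46 = 99 ^ 46 = df
byte 1: (8e ^ 7c) ^ 72 = f2 ^ 72 = 80
byte 2: (56 ^ b4) ^ 6f = e2 ^ 6f = 8d
byte 3: (ad ^ 5b) ^ 6d = f6 ^ 6d = 9b
byte 4: (b2 ^ 17) ^ 3a = a5 ^ 3a = 9f

df 80 8d 9b 9f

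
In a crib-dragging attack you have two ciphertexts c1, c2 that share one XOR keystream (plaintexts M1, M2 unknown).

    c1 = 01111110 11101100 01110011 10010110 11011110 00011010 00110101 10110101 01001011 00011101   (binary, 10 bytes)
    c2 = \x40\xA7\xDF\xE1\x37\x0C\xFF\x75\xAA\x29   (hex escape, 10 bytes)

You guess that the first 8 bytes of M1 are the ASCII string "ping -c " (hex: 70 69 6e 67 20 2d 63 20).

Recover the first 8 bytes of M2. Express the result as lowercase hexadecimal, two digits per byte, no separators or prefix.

First, c1 ⊕ c2 = (M1 ⊕ K) ⊕ (M2 ⊕ K) = M1 ⊕ M2, so the key drops out. Then M2 = (M1 ⊕ M2) ⊕ M1 over the first 8 bytes.
byte 0: (7e XOR 40) XOR 70 = 3e XOR 70 = 4e
byte 1: (ec XOR a7) XOR 69 = 4b XOR 69 = 22
byte 2: (73 XOR df) XOR 6e = ac XOR 6e = c2
byte 3: (96 XOR e1) XOR 67 = 77 XOR 67 = 10
byte 4: (de XOR 37) XOR 20 = e9 XOR 20 = c9
byte 5: (1a XOR 0c) XOR 2d = 16 XOR 2d = 3b
byte 6: (35 XOR ff) XOR 63 = ca XOR 63 = a9
byte 7: (b5 XOR 75) XOR 20 = c0 XOR 20 = e0

4e22c210c93ba9e0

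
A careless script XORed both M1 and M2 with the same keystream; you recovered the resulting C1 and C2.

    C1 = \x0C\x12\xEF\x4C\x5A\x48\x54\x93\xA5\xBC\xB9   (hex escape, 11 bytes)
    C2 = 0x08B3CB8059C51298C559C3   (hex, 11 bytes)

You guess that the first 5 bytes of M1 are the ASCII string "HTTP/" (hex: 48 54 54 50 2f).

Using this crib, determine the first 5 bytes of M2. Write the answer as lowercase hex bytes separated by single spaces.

4c f5 70 9c 2c

First, C1 ⊕ C2 = (M1 ⊕ K) ⊕ (M2 ⊕ K) = M1 ⊕ M2, so the key drops out. Then M2 = (M1 ⊕ M2) ⊕ M1 over the first 5 bytes.
byte 0: (0c xor 08) xor 48 = 04 xor 48 = 4c
byte 1: (12 xor b3) xor 54 = a1 xor 54 = f5
byte 2: (ef xor cb) xor 54 = 24 xor 54 = 70
byte 3: (4c xor 80) xor 50 = cc xor 50 = 9c
byte 4: (5a xor 59) xor 2f = 03 xor 2f = 2c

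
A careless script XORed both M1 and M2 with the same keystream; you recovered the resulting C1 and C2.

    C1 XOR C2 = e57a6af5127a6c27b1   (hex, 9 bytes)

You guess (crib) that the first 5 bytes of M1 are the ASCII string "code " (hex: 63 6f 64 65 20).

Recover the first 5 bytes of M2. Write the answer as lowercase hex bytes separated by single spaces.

86 15 0e 90 32

Since C1 ⊕ C2 = M1 ⊕ M2, XORing with the guessed M1 bytes yields the corresponding M2 bytes: M2 = (C1 ⊕ C2) ⊕ M1.
byte 0: 229 ⊕  99 = 134
byte 1: 122 ⊕ 111 =  21
byte 2: 106 ⊕ 100 =  14
byte 3: 245 ⊕ 101 = 144
byte 4:  18 ⊕  32 =  50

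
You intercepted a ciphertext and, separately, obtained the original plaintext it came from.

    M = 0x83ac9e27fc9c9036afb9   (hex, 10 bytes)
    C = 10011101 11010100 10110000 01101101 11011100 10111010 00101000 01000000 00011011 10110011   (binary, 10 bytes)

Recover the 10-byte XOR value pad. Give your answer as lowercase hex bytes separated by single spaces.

1e 78 2e 4a 20 26 b8 76 b4 0a

Since C = M ⊕ pad, XORing both sides with M gives pad = M ⊕ C.
83 xor 9d = 1e
ac xor d4 = 78
9e xor b0 = 2e
27 xor 6d = 4a
fc xor dc = 20
9c xor ba = 26
90 xor 28 = b8
36 xor 40 = 76
af xor 1b = b4
b9 xor b3 = 0a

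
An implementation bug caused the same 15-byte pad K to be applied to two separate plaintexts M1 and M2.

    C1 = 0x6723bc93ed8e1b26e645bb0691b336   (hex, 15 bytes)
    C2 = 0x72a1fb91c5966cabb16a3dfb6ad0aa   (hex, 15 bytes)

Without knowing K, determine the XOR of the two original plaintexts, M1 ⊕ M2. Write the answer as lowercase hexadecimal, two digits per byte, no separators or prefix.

C1 ⊕ C2 = (M1 ⊕ K) ⊕ (M2 ⊕ K) = M1 ⊕ M2 — the shared key cancels under XOR.
byte 0: 67 XOR 72 = 15
byte 1: 23 XOR a1 = 82
byte 2: bc XOR fb = 47
byte 3: 93 XOR 91 = 02
byte 4: ed XOR c5 = 28
byte 5: 8e XOR 96 = 18
byte 6: 1b XOR 6c = 77
byte 7: 26 XOR ab = 8d
byte 8: e6 XOR b1 = 57
byte 9: 45 XOR 6a = 2f
byte 10: bb XOR 3d = 86
byte 11: 06 XOR fb = fd
byte 12: 91 XOR 6a = fb
byte 13: b3 XOR d0 = 63
byte 14: 36 XOR aa = 9c

158247022818778d572f86fdfb639c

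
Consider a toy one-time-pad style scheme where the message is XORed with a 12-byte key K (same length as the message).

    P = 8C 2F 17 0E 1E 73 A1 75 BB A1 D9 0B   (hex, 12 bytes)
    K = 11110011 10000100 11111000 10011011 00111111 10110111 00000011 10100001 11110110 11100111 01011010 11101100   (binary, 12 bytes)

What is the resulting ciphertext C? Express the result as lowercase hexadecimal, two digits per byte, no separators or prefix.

8c ^ f3 = 7f
2f ^ 84 = ab
17 ^ f8 = ef
0e ^ 9b = 95
1e ^ 3f = 21
73 ^ b7 = c4
a1 ^ 03 = a2
75 ^ a1 = d4
bb ^ f6 = 4d
a1 ^ e7 = 46
d9 ^ 5a = 83
0b ^ ec = e7

7fabef9521c4a2d44d4683e7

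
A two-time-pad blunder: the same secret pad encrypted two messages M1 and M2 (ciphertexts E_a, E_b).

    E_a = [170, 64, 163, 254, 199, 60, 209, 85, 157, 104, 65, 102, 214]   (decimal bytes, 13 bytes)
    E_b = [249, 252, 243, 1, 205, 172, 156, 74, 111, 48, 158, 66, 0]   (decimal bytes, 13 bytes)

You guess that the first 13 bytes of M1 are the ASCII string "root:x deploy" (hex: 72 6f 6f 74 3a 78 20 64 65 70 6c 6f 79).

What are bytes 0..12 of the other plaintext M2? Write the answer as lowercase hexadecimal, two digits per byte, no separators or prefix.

21d33f8b30e86d7b9728b34baf

First, E_a ⊕ E_b = (M1 ⊕ K) ⊕ (M2 ⊕ K) = M1 ⊕ M2, so the key drops out. Then M2 = (M1 ⊕ M2) ⊕ M1 over the first 13 bytes.
byte 0: (aa ⊕ f9) ⊕ 72 = 53 ⊕ 72 = 21
byte 1: (40 ⊕ fc) ⊕ 6f = bc ⊕ 6f = d3
byte 2: (a3 ⊕ f3) ⊕ 6f = 50 ⊕ 6f = 3f
byte 3: (fe ⊕ 01) ⊕ 74 = ff ⊕ 74 = 8b
byte 4: (c7 ⊕ cd) ⊕ 3a = 0a ⊕ 3a = 30
byte 5: (3c ⊕ ac) ⊕ 78 = 90 ⊕ 78 = e8
byte 6: (d1 ⊕ 9c) ⊕ 20 = 4d ⊕ 20 = 6d
byte 7: (55 ⊕ 4a) ⊕ 64 = 1f ⊕ 64 = 7b
byte 8: (9d ⊕ 6f) ⊕ 65 = f2 ⊕ 65 = 97
byte 9: (68 ⊕ 30) ⊕ 70 = 58 ⊕ 70 = 28
byte 10: (41 ⊕ 9e) ⊕ 6c = df ⊕ 6c = b3
byte 11: (66 ⊕ 42) ⊕ 6f = 24 ⊕ 6f = 4b
byte 12: (d6 ⊕ 00) ⊕ 79 = d6 ⊕ 79 = af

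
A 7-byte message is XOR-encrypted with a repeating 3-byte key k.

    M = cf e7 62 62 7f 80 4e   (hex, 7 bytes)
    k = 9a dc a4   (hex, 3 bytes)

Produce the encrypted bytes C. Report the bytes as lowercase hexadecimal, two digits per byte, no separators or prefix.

553bc6f8a324d4

The 3-byte key repeats, so the effective keystream is 9a dc a4 9a dc a4 9a.
byte 0: 207 ^ 154 =  85
byte 1: 231 ^ 220 =  59
byte 2:  98 ^ 164 = 198
byte 3:  98 ^ 154 = 248
byte 4: 127 ^ 220 = 163
byte 5: 128 ^ 164 =  36
byte 6:  78 ^ 154 = 212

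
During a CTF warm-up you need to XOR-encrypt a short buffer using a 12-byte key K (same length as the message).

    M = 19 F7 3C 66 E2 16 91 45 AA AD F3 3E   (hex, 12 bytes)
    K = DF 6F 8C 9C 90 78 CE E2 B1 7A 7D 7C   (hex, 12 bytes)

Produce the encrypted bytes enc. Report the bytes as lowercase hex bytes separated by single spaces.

c6 98 b0 fa 72 6e 5f a7 1b d7 8e 42

XOR is its own inverse, so applying the key byte-wise gives the result directly.
19 ^ df = c6
f7 ^ 6f = 98
3c ^ 8c = b0
66 ^ 9c = fa
e2 ^ 90 = 72
16 ^ 78 = 6e
91 ^ ce = 5f
45 ^ e2 = a7
aa ^ b1 = 1b
ad ^ 7a = d7
f3 ^ 7d = 8e
3e ^ 7c = 42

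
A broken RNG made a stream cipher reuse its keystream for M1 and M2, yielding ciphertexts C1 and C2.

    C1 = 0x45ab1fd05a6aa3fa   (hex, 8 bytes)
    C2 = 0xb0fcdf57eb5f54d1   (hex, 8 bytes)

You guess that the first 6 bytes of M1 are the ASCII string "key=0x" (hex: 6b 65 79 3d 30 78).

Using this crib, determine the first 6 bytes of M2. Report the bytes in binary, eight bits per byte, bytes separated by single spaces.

10011110 00110010 10111001 10111010 10000001 01001101

First, C1 ⊕ C2 = (M1 ⊕ K) ⊕ (M2 ⊕ K) = M1 ⊕ M2, so the key drops out. Then M2 = (M1 ⊕ M2) ⊕ M1 over the first 6 bytes.
byte 0: (45 ⊕ b0) ⊕ 6b = f5 ⊕ 6b = 9e
byte 1: (ab ⊕ fc) ⊕ 65 = 57 ⊕ 65 = 32
byte 2: (1f ⊕ df) ⊕ 79 = c0 ⊕ 79 = b9
byte 3: (d0 ⊕ 57) ⊕ 3d = 87 ⊕ 3d = ba
byte 4: (5a ⊕ eb) ⊕ 30 = b1 ⊕ 30 = 81
byte 5: (6a ⊕ 5f) ⊕ 78 = 35 ⊕ 78 = 4d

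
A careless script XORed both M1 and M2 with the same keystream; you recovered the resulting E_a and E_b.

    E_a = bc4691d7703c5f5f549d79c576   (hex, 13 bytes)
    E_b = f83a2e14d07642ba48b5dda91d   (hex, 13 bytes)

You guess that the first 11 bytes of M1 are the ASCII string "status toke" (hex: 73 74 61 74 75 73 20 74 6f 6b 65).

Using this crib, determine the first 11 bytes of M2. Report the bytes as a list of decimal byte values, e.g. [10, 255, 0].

First, E_a ⊕ E_b = (M1 ⊕ K) ⊕ (M2 ⊕ K) = M1 ⊕ M2, so the key drops out. Then M2 = (M1 ⊕ M2) ⊕ M1 over the first 11 bytes.
byte 0: (bc xor f8) xor 73 = 44 xor 73 = 37
byte 1: (46 xor 3a) xor 74 = 7c xor 74 = 08
byte 2: (91 xor 2e) xor 61 = bf xor 61 = de
byte 3: (d7 xor 14) xor 74 = c3 xor 74 = b7
byte 4: (70 xor d0) xor 75 = a0 xor 75 = d5
byte 5: (3c xor 76) xor 73 = 4a xor 73 = 39
byte 6: (5f xor 42) xor 20 = 1d xor 20 = 3d
byte 7: (5f xor ba) xor 74 = e5 xor 74 = 91
byte 8: (54 xor 48) xor 6f = 1c xor 6f = 73
byte 9: (9d xor b5) xor 6b = 28 xor 6b = 43
byte 10: (79 xor dd) xor 65 = a4 xor 65 = c1

[55, 8, 222, 183, 213, 57, 61, 145, 115, 67, 193]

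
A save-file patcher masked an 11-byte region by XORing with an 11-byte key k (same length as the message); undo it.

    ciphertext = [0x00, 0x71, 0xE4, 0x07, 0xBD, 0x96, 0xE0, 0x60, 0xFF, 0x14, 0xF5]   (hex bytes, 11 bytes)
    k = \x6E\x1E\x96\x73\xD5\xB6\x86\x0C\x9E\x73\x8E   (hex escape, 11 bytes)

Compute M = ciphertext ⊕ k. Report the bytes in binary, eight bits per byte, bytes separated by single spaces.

01101110 01101111 01110010 01110100 01101000 00100000 01100110 01101100 01100001 01100111 01111011

XOR is its own inverse, so applying the key byte-wise gives the result directly.
00 ⊕ 6e = 6e
71 ⊕ 1e = 6f
e4 ⊕ 96 = 72
07 ⊕ 73 = 74
bd ⊕ d5 = 68
96 ⊕ b6 = 20
e0 ⊕ 86 = 66
60 ⊕ 0c = 6c
ff ⊕ 9e = 61
14 ⊕ 73 = 67
f5 ⊕ 8e = 7b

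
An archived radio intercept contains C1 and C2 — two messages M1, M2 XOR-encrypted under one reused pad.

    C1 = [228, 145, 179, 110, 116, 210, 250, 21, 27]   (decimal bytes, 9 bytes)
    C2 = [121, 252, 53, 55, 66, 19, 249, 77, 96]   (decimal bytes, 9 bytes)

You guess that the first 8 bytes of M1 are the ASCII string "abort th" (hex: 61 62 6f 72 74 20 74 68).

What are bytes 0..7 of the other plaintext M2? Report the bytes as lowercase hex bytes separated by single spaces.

First, C1 ⊕ C2 = (M1 ⊕ K) ⊕ (M2 ⊕ K) = M1 ⊕ M2, so the key drops out. Then M2 = (M1 ⊕ M2) ⊕ M1 over the first 8 bytes.
byte 0: (e4 XOR 79) XOR 61 = 9d XOR 61 = fc
byte 1: (91 XOR fc) XOR 62 = 6d XOR 62 = 0f
byte 2: (b3 XOR 35) XOR 6f = 86 XOR 6f = e9
byte 3: (6e XOR 37) XOR 72 = 59 XOR 72 = 2b
byte 4: (74 XOR 42) XOR 74 = 36 XOR 74 = 42
byte 5: (d2 XOR 13) XOR 20 = c1 XOR 20 = e1
byte 6: (fa XOR f9) XOR 74 = 03 XOR 74 = 77
byte 7: (15 XOR 4d) XOR 68 = 58 XOR 68 = 30

fc 0f e9 2b 42 e1 77 30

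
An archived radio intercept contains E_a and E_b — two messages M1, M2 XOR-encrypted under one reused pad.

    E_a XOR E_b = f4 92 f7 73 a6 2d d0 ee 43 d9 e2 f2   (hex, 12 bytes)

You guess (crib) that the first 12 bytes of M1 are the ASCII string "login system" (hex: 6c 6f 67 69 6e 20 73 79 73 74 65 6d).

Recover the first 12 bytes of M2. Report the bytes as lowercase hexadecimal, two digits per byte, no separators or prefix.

98fd901ac80da39730ad879f

Since E_a ⊕ E_b = M1 ⊕ M2, XORing with the guessed M1 bytes yields the corresponding M2 bytes: M2 = (E_a ⊕ E_b) ⊕ M1.
byte 0: f4 ^ 6c = 98
byte 1: 92 ^ 6f = fd
byte 2: f7 ^ 67 = 90
byte 3: 73 ^ 69 = 1a
byte 4: a6 ^ 6e = c8
byte 5: 2d ^ 20 = 0d
byte 6: d0 ^ 73 = a3
byte 7: ee ^ 79 = 97
byte 8: 43 ^ 73 = 30
byte 9: d9 ^ 74 = ad
byte 10: e2 ^ 65 = 87
byte 11: f2 ^ 6d = 9f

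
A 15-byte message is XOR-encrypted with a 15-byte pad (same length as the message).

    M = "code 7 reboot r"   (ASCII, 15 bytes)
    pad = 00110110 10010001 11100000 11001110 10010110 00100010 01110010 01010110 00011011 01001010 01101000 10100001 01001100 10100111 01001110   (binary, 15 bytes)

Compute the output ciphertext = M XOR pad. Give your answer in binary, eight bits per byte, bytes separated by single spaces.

01010101 11111110 10000100 10101011 10110110 00010101 01010010 00100100 01111110 00101000 00000111 11001110 00111000 10000111 00111100

XOR is its own inverse, so applying the key byte-wise gives the result directly.
byte 0: 63 XOR 36 = 55
byte 1: 6f XOR 91 = fe
byte 2: 64 XOR e0 = 84
byte 3: 65 XOR ce = ab
byte 4: 20 XOR 96 = b6
byte 5: 37 XOR 22 = 15
byte 6: 20 XOR 72 = 52
byte 7: 72 XOR 56 = 24
byte 8: 65 XOR 1b = 7e
byte 9: 62 XOR 4a = 28
byte 10: 6f XOR 68 = 07
byte 11: 6f XOR a1 = ce
byte 12: 74 XOR 4c = 38
byte 13: 20 XOR a7 = 87
byte 14: 72 XOR 4e = 3c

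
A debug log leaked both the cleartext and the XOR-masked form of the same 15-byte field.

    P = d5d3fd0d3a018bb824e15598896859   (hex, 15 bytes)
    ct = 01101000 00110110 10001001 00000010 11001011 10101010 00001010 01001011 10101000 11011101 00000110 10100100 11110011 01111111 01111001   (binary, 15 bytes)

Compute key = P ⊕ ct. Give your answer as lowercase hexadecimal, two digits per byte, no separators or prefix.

Since ct = P ⊕ key, XORing both sides with P gives key = P ⊕ ct.
d5 XOR 68 = bd
d3 XOR 36 = e5
fd XOR 89 = 74
0d XOR 02 = 0f
3a XOR cb = f1
01 XOR aa = ab
8b XOR 0a = 81
b8 XOR 4b = f3
24 XOR a8 = 8c
e1 XOR dd = 3c
55 XOR 06 = 53
98 XOR a4 = 3c
89 XOR f3 = 7a
68 XOR 7f = 17
59 XOR 79 = 20

bde5740ff1ab81f38c3c533c7a1720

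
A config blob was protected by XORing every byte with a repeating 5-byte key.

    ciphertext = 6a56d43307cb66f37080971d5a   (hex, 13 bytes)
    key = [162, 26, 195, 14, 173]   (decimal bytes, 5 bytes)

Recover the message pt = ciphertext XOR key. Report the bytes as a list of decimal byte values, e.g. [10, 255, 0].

The 5-byte key repeats, so the effective keystream is a2 1a c3 0e ad a2 1a c3 0e ad a2 1a c3.
byte 0: 6a xor a2 = c8
byte 1: 56 xor 1a = 4c
byte 2: d4 xor c3 = 17
byte 3: 33 xor 0e = 3d
byte 4: 07 xor ad = aa
byte 5: cb xor a2 = 69
byte 6: 66 xor 1a = 7c
byte 7: f3 xor c3 = 30
byte 8: 70 xor 0e = 7e
byte 9: 80 xor ad = 2d
byte 10: 97 xor a2 = 35
byte 11: 1d xor 1a = 07
byte 12: 5a xor c3 = 99

[200, 76, 23, 61, 170, 105, 124, 48, 126, 45, 53, 7, 153]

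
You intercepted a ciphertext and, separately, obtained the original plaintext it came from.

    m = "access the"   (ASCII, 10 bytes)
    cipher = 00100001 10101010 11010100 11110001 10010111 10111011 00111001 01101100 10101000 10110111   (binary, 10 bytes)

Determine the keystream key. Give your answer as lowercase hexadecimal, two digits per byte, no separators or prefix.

40c9b794e4c81918c0d2

Since cipher = m ⊕ key, XORing both sides with m gives key = m ⊕ cipher.
byte 0: 61 ^ 21 = 40
byte 1: 63 ^ aa = c9
byte 2: 63 ^ d4 = b7
byte 3: 65 ^ f1 = 94
byte 4: 73 ^ 97 = e4
byte 5: 73 ^ bb = c8
byte 6: 20 ^ 39 = 19
byte 7: 74 ^ 6c = 18
byte 8: 68 ^ a8 = c0
byte 9: 65 ^ b7 = d2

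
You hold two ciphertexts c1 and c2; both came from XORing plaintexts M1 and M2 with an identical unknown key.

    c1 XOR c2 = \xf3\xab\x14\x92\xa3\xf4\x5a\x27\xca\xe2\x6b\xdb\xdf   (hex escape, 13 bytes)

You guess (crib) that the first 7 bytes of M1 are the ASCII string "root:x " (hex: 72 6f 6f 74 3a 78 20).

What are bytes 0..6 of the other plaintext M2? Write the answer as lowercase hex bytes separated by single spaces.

Since c1 ⊕ c2 = M1 ⊕ M2, XORing with the guessed M1 bytes yields the corresponding M2 bytes: M2 = (c1 ⊕ c2) ⊕ M1.
f3 XOR 72 = 81
ab XOR 6f = c4
14 XOR 6f = 7b
92 XOR 74 = e6
a3 XOR 3a = 99
f4 XOR 78 = 8c
5a XOR 20 = 7a

81 c4 7b e6 99 8c 7a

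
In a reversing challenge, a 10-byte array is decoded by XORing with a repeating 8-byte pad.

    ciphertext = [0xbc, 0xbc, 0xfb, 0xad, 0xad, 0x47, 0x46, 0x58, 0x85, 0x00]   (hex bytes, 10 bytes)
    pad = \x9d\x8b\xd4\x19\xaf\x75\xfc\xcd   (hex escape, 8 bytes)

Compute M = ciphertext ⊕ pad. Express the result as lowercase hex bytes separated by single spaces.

21 37 2f b4 02 32 ba 95 18 8b

The 8-byte key repeats, so the effective keystream is 9d 8b d4 19 af 75 fc cd 9d 8b.
byte 0: bc ^ 9d = 21
byte 1: bc ^ 8b = 37
byte 2: fb ^ d4 = 2f
byte 3: ad ^ 19 = b4
byte 4: ad ^ af = 02
byte 5: 47 ^ 75 = 32
byte 6: 46 ^ fc = ba
byte 7: 58 ^ cd = 95
byte 8: 85 ^ 9d = 18
byte 9: 00 ^ 8b = 8b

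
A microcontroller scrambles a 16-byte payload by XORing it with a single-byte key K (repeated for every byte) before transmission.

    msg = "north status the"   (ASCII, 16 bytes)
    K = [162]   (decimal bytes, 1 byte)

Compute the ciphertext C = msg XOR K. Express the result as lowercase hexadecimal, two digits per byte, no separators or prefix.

cccdd0d6ca82d1d6c3d6d7d182d6cac7

The 1-byte key repeats, so the effective keystream is a2 a2 a2 a2 a2 a2 a2 a2 a2 a2 a2 a2 a2 a2 a2 a2.
byte 0: 110 XOR 162 = 204
byte 1: 111 XOR 162 = 205
byte 2: 114 XOR 162 = 208
byte 3: 116 XOR 162 = 214
byte 4: 104 XOR 162 = 202
byte 5:  32 XOR 162 = 130
byte 6: 115 XOR 162 = 209
byte 7: 116 XOR 162 = 214
byte 8:  97 XOR 162 = 195
byte 9: 116 XOR 162 = 214
byte 10: 117 XOR 162 = 215
byte 11: 115 XOR 162 = 209
byte 12:  32 XOR 162 = 130
byte 13: 116 XOR 162 = 214
byte 14: 104 XOR 162 = 202
byte 15: 101 XOR 162 = 199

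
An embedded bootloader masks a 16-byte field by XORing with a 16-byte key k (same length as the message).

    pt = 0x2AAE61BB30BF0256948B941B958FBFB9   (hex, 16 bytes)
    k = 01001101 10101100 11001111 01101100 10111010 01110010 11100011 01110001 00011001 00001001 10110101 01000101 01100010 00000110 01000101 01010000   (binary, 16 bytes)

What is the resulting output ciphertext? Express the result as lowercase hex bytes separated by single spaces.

67 02 ae d7 8a cd e1 27 8d 82 21 5e f7 89 fa e9

byte 0:  42 xor  77 = 103
byte 1: 174 xor 172 =   2
byte 2:  97 xor 207 = 174
byte 3: 187 xor 108 = 215
byte 4:  48 xor 186 = 138
byte 5: 191 xor 114 = 205
byte 6:   2 xor 227 = 225
byte 7:  86 xor 113 =  39
byte 8: 148 xor  25 = 141
byte 9: 139 xor   9 = 130
byte 10: 148 xor 181 =  33
byte 11:  27 xor  69 =  94
byte 12: 149 xor  98 = 247
byte 13: 143 xor   6 = 137
byte 14: 191 xor  69 = 250
byte 15: 185 xor  80 = 233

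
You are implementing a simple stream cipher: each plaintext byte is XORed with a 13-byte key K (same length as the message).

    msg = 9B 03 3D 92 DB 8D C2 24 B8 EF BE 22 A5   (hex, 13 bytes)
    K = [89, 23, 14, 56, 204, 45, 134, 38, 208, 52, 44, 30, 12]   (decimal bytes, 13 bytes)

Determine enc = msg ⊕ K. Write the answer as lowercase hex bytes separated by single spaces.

XOR is its own inverse, so applying the key byte-wise gives the result directly.
9b ^ 59 = c2
03 ^ 17 = 14
3d ^ 0e = 33
92 ^ 38 = aa
db ^ cc = 17
8d ^ 2d = a0
c2 ^ 86 = 44
24 ^ 26 = 02
b8 ^ d0 = 68
ef ^ 34 = db
be ^ 2c = 92
22 ^ 1e = 3c
a5 ^ 0c = a9

c2 14 33 aa 17 a0 44 02 68 db 92 3c a9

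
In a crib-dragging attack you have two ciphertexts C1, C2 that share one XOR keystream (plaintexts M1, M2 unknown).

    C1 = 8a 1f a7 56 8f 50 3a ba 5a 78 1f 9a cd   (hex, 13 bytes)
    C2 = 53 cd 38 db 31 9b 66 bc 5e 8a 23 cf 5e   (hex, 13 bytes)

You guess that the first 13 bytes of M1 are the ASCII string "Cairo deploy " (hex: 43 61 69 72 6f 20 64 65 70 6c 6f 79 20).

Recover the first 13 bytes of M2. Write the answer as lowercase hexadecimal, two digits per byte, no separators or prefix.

9ab3f6ffd1eb3863749e532cb3

First, C1 ⊕ C2 = (M1 ⊕ K) ⊕ (M2 ⊕ K) = M1 ⊕ M2, so the key drops out. Then M2 = (M1 ⊕ M2) ⊕ M1 over the first 13 bytes.
byte 0: (8a ^ 53) ^ 43 = d9 ^ 43 = 9a
byte 1: (1f ^ cd) ^ 61 = d2 ^ 61 = b3
byte 2: (a7 ^ 38) ^ 69 = 9f ^ 69 = f6
byte 3: (56 ^ db) ^ 72 = 8d ^ 72 = ff
byte 4: (8f ^ 31) ^ 6f = be ^ 6f = d1
byte 5: (50 ^ 9b) ^ 20 = cb ^ 20 = eb
byte 6: (3a ^ 66) ^ 64 = 5c ^ 64 = 38
byte 7: (ba ^ bc) ^ 65 = 06 ^ 65 = 63
byte 8: (5a ^ 5e) ^ 70 = 04 ^ 70 = 74
byte 9: (78 ^ 8a) ^ 6c = f2 ^ 6c = 9e
byte 10: (1f ^ 23) ^ 6f = 3c ^ 6f = 53
byte 11: (9a ^ cf) ^ 79 = 55 ^ 79 = 2c
byte 12: (cd ^ 5e) ^ 20 = 93 ^ 20 = b3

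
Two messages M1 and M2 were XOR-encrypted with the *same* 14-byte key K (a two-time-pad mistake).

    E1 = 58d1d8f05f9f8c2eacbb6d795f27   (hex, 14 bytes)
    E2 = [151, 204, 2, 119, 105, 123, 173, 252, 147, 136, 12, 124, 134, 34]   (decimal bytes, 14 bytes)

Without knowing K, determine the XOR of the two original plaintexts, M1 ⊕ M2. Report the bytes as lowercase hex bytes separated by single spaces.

E1 ⊕ E2 = (M1 ⊕ K) ⊕ (M2 ⊕ K) = M1 ⊕ M2 — the shared key cancels under XOR.
 88 xor 151 = 207
209 xor 204 =  29
216 xor   2 = 218
240 xor 119 = 135
 95 xor 105 =  54
159 xor 123 = 228
140 xor 173 =  33
 46 xor 252 = 210
172 xor 147 =  63
187 xor 136 =  51
109 xor  12 =  97
121 xor 124 =   5
 95 xor 134 = 217
 39 xor  34 =   5

cf 1d da 87 36 e4 21 d2 3f 33 61 05 d9 05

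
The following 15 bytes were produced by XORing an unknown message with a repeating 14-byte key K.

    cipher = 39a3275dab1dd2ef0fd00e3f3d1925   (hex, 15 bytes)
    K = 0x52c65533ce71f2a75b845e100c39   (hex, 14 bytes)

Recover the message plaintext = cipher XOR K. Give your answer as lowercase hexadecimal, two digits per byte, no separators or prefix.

The 14-byte key repeats, so the effective keystream is 52 c6 55 33 ce 71 f2 a7 5b 84 5e 10 0c 39 52.
byte 0:  57 XOR  82 = 107
byte 1: 163 XOR 198 = 101
byte 2:  39 XOR  85 = 114
byte 3:  93 XOR  51 = 110
byte 4: 171 XOR 206 = 101
byte 5:  29 XOR 113 = 108
byte 6: 210 XOR 242 =  32
byte 7: 239 XOR 167 =  72
byte 8:  15 XOR  91 =  84
byte 9: 208 XOR 132 =  84
byte 10:  14 XOR  94 =  80
byte 11:  63 XOR  16 =  47
byte 12:  61 XOR  12 =  49
byte 13:  25 XOR  57 =  32
byte 14:  37 XOR  82 = 119

6b65726e656c20485454502f312077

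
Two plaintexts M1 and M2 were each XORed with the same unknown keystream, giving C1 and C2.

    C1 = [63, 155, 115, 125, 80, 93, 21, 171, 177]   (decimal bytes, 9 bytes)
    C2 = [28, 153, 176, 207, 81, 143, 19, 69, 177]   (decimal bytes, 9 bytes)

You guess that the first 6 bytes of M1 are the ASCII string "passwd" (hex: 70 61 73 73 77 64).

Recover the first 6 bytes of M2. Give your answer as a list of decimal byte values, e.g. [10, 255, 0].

First, C1 ⊕ C2 = (M1 ⊕ K) ⊕ (M2 ⊕ K) = M1 ⊕ M2, so the key drops out. Then M2 = (M1 ⊕ M2) ⊕ M1 over the first 6 bytes.
byte 0: (3f XOR 1c) XOR 70 = 23 XOR 70 = 53
byte 1: (9b XOR 99) XOR 61 = 02 XOR 61 = 63
byte 2: (73 XOR b0) XOR 73 = c3 XOR 73 = b0
byte 3: (7d XOR cf) XOR 73 = b2 XOR 73 = c1
byte 4: (50 XOR 51) XOR 77 = 01 XOR 77 = 76
byte 5: (5d XOR 8f) XOR 64 = d2 XOR 64 = b6

[83, 99, 176, 193, 118, 182]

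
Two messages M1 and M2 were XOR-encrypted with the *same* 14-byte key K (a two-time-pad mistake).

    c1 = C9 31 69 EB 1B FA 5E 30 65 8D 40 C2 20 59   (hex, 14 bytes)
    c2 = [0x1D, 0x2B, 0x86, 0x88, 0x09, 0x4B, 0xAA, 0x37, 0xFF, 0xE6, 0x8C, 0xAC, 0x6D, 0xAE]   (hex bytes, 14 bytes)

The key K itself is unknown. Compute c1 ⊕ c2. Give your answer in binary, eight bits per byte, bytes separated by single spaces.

11010100 00011010 11101111 01100011 00010010 10110001 11110100 00000111 10011010 01101011 11001100 01101110 01001101 11110111

c1 ⊕ c2 = (M1 ⊕ K) ⊕ (M2 ⊕ K) = M1 ⊕ M2 — the shared key cancels under XOR.
201 XOR  29 = 212
 49 XOR  43 =  26
105 XOR 134 = 239
235 XOR 136 =  99
 27 XOR   9 =  18
250 XOR  75 = 177
 94 XOR 170 = 244
 48 XOR  55 =   7
101 XOR 255 = 154
141 XOR 230 = 107
 64 XOR 140 = 204
194 XOR 172 = 110
 32 XOR 109 =  77
 89 XOR 174 = 247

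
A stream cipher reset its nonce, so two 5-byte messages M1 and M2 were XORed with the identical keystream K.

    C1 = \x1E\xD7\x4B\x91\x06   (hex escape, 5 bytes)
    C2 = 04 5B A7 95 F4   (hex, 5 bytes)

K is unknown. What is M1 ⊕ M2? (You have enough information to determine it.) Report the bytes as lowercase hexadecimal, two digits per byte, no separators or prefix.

C1 ⊕ C2 = (M1 ⊕ K) ⊕ (M2 ⊕ K) = M1 ⊕ M2 — the shared key cancels under XOR.
1e ^ 04 = 1a
d7 ^ 5b = 8c
4b ^ a7 = ec
91 ^ 95 = 04
06 ^ f4 = f2

1a8cec04f2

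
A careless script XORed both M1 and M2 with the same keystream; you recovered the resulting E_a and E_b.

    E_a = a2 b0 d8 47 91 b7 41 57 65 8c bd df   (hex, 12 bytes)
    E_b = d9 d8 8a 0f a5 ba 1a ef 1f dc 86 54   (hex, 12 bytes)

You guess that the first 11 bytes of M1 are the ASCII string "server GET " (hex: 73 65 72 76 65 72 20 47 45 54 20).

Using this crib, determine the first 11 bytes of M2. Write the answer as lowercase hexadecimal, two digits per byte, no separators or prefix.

First, E_a ⊕ E_b = (M1 ⊕ K) ⊕ (M2 ⊕ K) = M1 ⊕ M2, so the key drops out. Then M2 = (M1 ⊕ M2) ⊕ M1 over the first 11 bytes.
byte 0: (a2 ⊕ d9) ⊕ 73 = 7b ⊕ 73 = 08
byte 1: (b0 ⊕ d8) ⊕ 65 = 68 ⊕ 65 = 0d
byte 2: (d8 ⊕ 8a) ⊕ 72 = 52 ⊕ 72 = 20
byte 3: (47 ⊕ 0f) ⊕ 76 = 48 ⊕ 76 = 3e
byte 4: (91 ⊕ a5) ⊕ 65 = 34 ⊕ 65 = 51
byte 5: (b7 ⊕ ba) ⊕ 72 = 0d ⊕ 72 = 7f
byte 6: (41 ⊕ 1a) ⊕ 20 = 5b ⊕ 20 = 7b
byte 7: (57 ⊕ ef) ⊕ 47 = b8 ⊕ 47 = ff
byte 8: (65 ⊕ 1f) ⊕ 45 = 7a ⊕ 45 = 3f
byte 9: (8c ⊕ dc) ⊕ 54 = 50 ⊕ 54 = 04
byte 10: (bd ⊕ 86) ⊕ 20 = 3b ⊕ 20 = 1b

080d203e517f7bff3f041b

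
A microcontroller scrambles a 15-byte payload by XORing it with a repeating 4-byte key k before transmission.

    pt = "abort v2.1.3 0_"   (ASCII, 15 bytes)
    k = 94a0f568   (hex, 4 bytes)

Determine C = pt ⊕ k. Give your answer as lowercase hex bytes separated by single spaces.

f5 c2 9a 1a e0 80 83 5a ba 91 db 5b b4 90 aa

The 4-byte key repeats, so the effective keystream is 94 a0 f5 68 94 a0 f5 68 94 a0 f5 68 94 a0 f5.
byte 0: 61 ^ 94 = f5
byte 1: 62 ^ a0 = c2
byte 2: 6f ^ f5 = 9a
byte 3: 72 ^ 68 = 1a
byte 4: 74 ^ 94 = e0
byte 5: 20 ^ a0 = 80
byte 6: 76 ^ f5 = 83
byte 7: 32 ^ 68 = 5a
byte 8: 2e ^ 94 = ba
byte 9: 31 ^ a0 = 91
byte 10: 2e ^ f5 = db
byte 11: 33 ^ 68 = 5b
byte 12: 20 ^ 94 = b4
byte 13: 30 ^ a0 = 90
byte 14: 5f ^ f5 = aa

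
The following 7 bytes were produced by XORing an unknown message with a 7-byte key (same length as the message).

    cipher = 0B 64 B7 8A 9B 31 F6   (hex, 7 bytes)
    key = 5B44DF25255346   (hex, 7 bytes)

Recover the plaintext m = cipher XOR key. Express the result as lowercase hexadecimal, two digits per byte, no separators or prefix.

byte 0: 00001011 ^ 01011011 = 01010000
byte 1: 01100100 ^ 01000100 = 00100000
byte 2: 10110111 ^ 11011111 = 01101000
byte 3: 10001010 ^ 00100101 = 10101111
byte 4: 10011011 ^ 00100101 = 10111110
byte 5: 00110001 ^ 01010011 = 01100010
byte 6: 11110110 ^ 01000110 = 10110000

502068afbe62b0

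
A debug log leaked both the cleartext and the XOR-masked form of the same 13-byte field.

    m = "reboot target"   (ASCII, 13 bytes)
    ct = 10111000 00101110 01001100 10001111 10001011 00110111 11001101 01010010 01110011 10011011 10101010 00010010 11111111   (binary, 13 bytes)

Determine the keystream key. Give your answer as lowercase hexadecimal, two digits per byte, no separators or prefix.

ca4b2ee0e443ed2612e9cd778b

Since ct = m ⊕ key, XORing both sides with m gives key = m ⊕ ct.
byte 0: 114 xor 184 = 202
byte 1: 101 xor  46 =  75
byte 2:  98 xor  76 =  46
byte 3: 111 xor 143 = 224
byte 4: 111 xor 139 = 228
byte 5: 116 xor  55 =  67
byte 6:  32 xor 205 = 237
byte 7: 116 xor  82 =  38
byte 8:  97 xor 115 =  18
byte 9: 114 xor 155 = 233
byte 10: 103 xor 170 = 205
byte 11: 101 xor  18 = 119
byte 12: 116 xor 255 = 139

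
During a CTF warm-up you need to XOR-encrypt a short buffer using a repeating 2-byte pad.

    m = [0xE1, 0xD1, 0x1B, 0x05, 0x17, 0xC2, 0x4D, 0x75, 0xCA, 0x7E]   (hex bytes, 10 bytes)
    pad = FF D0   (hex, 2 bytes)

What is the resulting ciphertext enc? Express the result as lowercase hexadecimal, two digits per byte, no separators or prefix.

The 2-byte key repeats, so the effective keystream is ff d0 ff d0 ff d0 ff d0 ff d0.
byte 0: 225 XOR 255 =  30
byte 1: 209 XOR 208 =   1
byte 2:  27 XOR 255 = 228
byte 3:   5 XOR 208 = 213
byte 4:  23 XOR 255 = 232
byte 5: 194 XOR 208 =  18
byte 6:  77 XOR 255 = 178
byte 7: 117 XOR 208 = 165
byte 8: 202 XOR 255 =  53
byte 9: 126 XOR 208 = 174

1e01e4d5e812b2a535ae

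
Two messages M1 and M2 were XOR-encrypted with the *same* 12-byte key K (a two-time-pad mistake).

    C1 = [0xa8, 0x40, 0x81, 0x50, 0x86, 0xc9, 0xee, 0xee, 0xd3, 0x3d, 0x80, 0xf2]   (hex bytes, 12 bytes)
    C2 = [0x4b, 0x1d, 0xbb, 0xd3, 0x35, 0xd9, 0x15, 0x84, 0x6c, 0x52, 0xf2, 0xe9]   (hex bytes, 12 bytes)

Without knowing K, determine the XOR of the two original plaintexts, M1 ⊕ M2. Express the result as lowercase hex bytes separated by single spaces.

C1 ⊕ C2 = (M1 ⊕ K) ⊕ (M2 ⊕ K) = M1 ⊕ M2 — the shared key cancels under XOR.
a8 ^ 4b = e3
40 ^ 1d = 5d
81 ^ bb = 3a
50 ^ d3 = 83
86 ^ 35 = b3
c9 ^ d9 = 10
ee ^ 15 = fb
ee ^ 84 = 6a
d3 ^ 6c = bf
3d ^ 52 = 6f
80 ^ f2 = 72
f2 ^ e9 = 1b

e3 5d 3a 83 b3 10 fb 6a bf 6f 72 1b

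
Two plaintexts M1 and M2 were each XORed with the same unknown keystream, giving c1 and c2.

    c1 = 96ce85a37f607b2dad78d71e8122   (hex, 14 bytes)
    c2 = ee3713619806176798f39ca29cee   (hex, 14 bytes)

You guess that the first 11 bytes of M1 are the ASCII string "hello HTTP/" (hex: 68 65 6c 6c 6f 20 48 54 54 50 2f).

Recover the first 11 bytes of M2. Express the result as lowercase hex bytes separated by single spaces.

10 9c fa ae 88 46 24 1e 61 db 64

First, c1 ⊕ c2 = (M1 ⊕ K) ⊕ (M2 ⊕ K) = M1 ⊕ M2, so the key drops out. Then M2 = (M1 ⊕ M2) ⊕ M1 over the first 11 bytes.
byte 0: (96 ^ ee) ^ 68 = 78 ^ 68 = 10
byte 1: (ce ^ 37) ^ 65 = f9 ^ 65 = 9c
byte 2: (85 ^ 13) ^ 6c = 96 ^ 6c = fa
byte 3: (a3 ^ 61) ^ 6c = c2 ^ 6c = ae
byte 4: (7f ^ 98) ^ 6f = e7 ^ 6f = 88
byte 5: (60 ^ 06) ^ 20 = 66 ^ 20 = 46
byte 6: (7b ^ 17) ^ 48 = 6c ^ 48 = 24
byte 7: (2d ^ 67) ^ 54 = 4a ^ 54 = 1e
byte 8: (ad ^ 98) ^ 54 = 35 ^ 54 = 61
byte 9: (78 ^ f3) ^ 50 = 8b ^ 50 = db
byte 10: (d7 ^ 9c) ^ 2f = 4b ^ 2f = 64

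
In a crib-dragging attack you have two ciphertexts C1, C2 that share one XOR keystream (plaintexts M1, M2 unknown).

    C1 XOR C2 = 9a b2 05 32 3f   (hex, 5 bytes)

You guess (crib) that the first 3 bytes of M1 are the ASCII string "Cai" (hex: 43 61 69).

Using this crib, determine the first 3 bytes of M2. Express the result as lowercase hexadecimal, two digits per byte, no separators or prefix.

d9d36c

Since C1 ⊕ C2 = M1 ⊕ M2, XORing with the guessed M1 bytes yields the corresponding M2 bytes: M2 = (C1 ⊕ C2) ⊕ M1.
154 ^  67 = 217
178 ^  97 = 211
  5 ^ 105 = 108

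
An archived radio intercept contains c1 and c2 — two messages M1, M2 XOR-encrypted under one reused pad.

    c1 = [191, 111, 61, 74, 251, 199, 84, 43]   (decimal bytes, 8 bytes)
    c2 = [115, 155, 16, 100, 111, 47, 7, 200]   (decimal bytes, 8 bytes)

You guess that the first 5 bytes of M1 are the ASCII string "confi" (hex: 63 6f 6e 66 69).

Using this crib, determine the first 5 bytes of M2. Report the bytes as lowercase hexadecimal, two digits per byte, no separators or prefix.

af9b4348fd

First, c1 ⊕ c2 = (M1 ⊕ K) ⊕ (M2 ⊕ K) = M1 ⊕ M2, so the key drops out. Then M2 = (M1 ⊕ M2) ⊕ M1 over the first 5 bytes.
byte 0: (bf XOR 73) XOR 63 = cc XOR 63 = af
byte 1: (6f XOR 9b) XOR 6f = f4 XOR 6f = 9b
byte 2: (3d XOR 10) XOR 6e = 2d XOR 6e = 43
byte 3: (4a XOR 64) XOR 66 = 2e XOR 66 = 48
byte 4: (fb XOR 6f) XOR 69 = 94 XOR 69 = fd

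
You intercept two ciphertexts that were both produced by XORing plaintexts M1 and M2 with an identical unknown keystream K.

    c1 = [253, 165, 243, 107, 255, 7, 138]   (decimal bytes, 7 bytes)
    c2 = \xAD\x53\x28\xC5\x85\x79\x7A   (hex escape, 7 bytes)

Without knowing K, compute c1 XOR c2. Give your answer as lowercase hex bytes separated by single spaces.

c1 ⊕ c2 = (M1 ⊕ K) ⊕ (M2 ⊕ K) = M1 ⊕ M2 — the shared key cancels under XOR.
byte 0: fd xor ad = 50
byte 1: a5 xor 53 = f6
byte 2: f3 xor 28 = db
byte 3: 6b xor c5 = ae
byte 4: ff xor 85 = 7a
byte 5: 07 xor 79 = 7e
byte 6: 8a xor 7a = f0

50 f6 db ae 7a 7e f0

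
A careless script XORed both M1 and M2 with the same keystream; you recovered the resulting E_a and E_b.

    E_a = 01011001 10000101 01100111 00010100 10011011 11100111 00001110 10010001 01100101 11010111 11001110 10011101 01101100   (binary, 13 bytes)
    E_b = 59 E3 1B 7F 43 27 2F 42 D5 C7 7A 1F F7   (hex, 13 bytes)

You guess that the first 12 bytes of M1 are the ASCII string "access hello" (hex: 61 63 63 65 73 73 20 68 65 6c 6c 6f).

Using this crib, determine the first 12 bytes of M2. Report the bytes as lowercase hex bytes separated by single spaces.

61 05 1f 0e ab b3 01 bb d5 7c d8 ed

First, E_a ⊕ E_b = (M1 ⊕ K) ⊕ (M2 ⊕ K) = M1 ⊕ M2, so the key drops out. Then M2 = (M1 ⊕ M2) ⊕ M1 over the first 12 bytes.
byte 0: (59 ^ 59) ^ 61 = 00 ^ 61 = 61
byte 1: (85 ^ e3) ^ 63 = 66 ^ 63 = 05
byte 2: (67 ^ 1b) ^ 63 = 7c ^ 63 = 1f
byte 3: (14 ^ 7f) ^ 65 = 6b ^ 65 = 0e
byte 4: (9b ^ 43) ^ 73 = d8 ^ 73 = ab
byte 5: (e7 ^ 27) ^ 73 = c0 ^ 73 = b3
byte 6: (0e ^ 2f) ^ 20 = 21 ^ 20 = 01
byte 7: (91 ^ 42) ^ 68 = d3 ^ 68 = bb
byte 8: (65 ^ d5) ^ 65 = b0 ^ 65 = d5
byte 9: (d7 ^ c7) ^ 6c = 10 ^ 6c = 7c
byte 10: (ce ^ 7a) ^ 6c = b4 ^ 6c = d8
byte 11: (9d ^ 1f) ^ 6f = 82 ^ 6f = ed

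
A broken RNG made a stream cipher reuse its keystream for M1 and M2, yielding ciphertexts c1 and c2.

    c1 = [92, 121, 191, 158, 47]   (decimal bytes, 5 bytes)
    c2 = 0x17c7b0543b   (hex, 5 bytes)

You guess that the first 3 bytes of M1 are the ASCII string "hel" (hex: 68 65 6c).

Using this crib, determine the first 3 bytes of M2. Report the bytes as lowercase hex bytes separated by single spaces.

23 db 63

First, c1 ⊕ c2 = (M1 ⊕ K) ⊕ (M2 ⊕ K) = M1 ⊕ M2, so the key drops out. Then M2 = (M1 ⊕ M2) ⊕ M1 over the first 3 bytes.
byte 0: (5c xor 17) xor 68 = 4b xor 68 = 23
byte 1: (79 xor c7) xor 65 = be xor 65 = db
byte 2: (bf xor b0) xor 6c = 0f xor 6c = 63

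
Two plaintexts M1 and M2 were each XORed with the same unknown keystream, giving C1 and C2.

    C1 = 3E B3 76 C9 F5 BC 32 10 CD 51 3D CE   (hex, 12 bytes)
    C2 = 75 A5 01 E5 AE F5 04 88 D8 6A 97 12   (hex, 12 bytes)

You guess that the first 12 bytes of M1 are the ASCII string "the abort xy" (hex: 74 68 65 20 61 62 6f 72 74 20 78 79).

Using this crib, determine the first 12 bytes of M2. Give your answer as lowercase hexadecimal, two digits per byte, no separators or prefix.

First, C1 ⊕ C2 = (M1 ⊕ K) ⊕ (M2 ⊕ K) = M1 ⊕ M2, so the key drops out. Then M2 = (M1 ⊕ M2) ⊕ M1 over the first 12 bytes.
byte 0: (3e XOR 75) XOR 74 = 4b XOR 74 = 3f
byte 1: (b3 XOR a5) XOR 68 = 16 XOR 68 = 7e
byte 2: (76 XOR 01) XOR 65 = 77 XOR 65 = 12
byte 3: (c9 XOR e5) XOR 20 = 2c XOR 20 = 0c
byte 4: (f5 XOR ae) XOR 61 = 5b XOR 61 = 3a
byte 5: (bc XOR f5) XOR 62 = 49 XOR 62 = 2b
byte 6: (32 XOR 04) XOR 6f = 36 XOR 6f = 59
byte 7: (10 XOR 88) XOR 72 = 98 XOR 72 = ea
byte 8: (cd XOR d8) XOR 74 = 15 XOR 74 = 61
byte 9: (51 XOR 6a) XOR 20 = 3b XOR 20 = 1b
byte 10: (3d XOR 97) XOR 78 = aa XOR 78 = d2
byte 11: (ce XOR 12) XOR 79 = dc XOR 79 = a5

3f7e120c3a2b59ea611bd2a5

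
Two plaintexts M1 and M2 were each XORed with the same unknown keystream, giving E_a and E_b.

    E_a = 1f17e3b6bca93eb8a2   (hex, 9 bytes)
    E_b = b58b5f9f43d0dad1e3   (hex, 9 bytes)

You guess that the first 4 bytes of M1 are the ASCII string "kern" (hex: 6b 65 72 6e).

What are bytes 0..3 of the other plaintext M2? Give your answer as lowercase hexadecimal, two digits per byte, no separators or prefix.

First, E_a ⊕ E_b = (M1 ⊕ K) ⊕ (M2 ⊕ K) = M1 ⊕ M2, so the key drops out. Then M2 = (M1 ⊕ M2) ⊕ M1 over the first 4 bytes.
byte 0: (1f xor b5) xor 6b = aa xor 6b = c1
byte 1: (17 xor 8b) xor 65 = 9c xor 65 = f9
byte 2: (e3 xor 5f) xor 72 = bc xor 72 = ce
byte 3: (b6 xor 9f) xor 6e = 29 xor 6e = 47

c1f9ce47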